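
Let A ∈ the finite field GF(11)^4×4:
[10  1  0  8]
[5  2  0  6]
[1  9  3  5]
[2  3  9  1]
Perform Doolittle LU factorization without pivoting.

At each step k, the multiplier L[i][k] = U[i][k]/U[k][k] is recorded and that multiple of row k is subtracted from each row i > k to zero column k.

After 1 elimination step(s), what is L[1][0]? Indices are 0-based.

L[1][0] = 6

k=0: U[0][0]=10
  eliminate (1,0): mult=6, new row 1: (0, 7, 0, 2); set L[1][0]=6
  eliminate (2,0): mult=10, new row 2: (0, 10, 3, 2); set L[2][0]=10
  eliminate (3,0): mult=9, new row 3: (0, 5, 9, 6); set L[3][0]=9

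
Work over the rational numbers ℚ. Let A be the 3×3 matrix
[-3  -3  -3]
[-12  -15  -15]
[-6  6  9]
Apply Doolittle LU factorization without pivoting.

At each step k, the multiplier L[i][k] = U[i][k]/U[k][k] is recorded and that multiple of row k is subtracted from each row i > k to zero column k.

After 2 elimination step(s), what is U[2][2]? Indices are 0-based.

U[2][2] = 3

[col 0] pivot -3
  R1 -= 4*R0 → (0, -3, -3)  (L[1][0] := 4)
  R2 -= 2*R0 → (0, 12, 15)  (L[2][0] := 2)
[col 1] pivot -3
  R2 -= -4*R1 → (0, 0, 3)  (L[2][1] := -4)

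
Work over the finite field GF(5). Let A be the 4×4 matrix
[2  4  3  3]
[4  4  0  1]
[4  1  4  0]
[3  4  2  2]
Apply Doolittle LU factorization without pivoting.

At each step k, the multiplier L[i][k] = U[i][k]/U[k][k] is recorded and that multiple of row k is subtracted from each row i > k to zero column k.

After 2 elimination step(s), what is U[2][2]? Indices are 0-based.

U[2][2] = 1

[col 0] pivot 2
  R1 -= 2*R0 → (0, 1, 4, 0)  (L[1][0] := 2)
  R2 -= 2*R0 → (0, 3, 3, 4)  (L[2][0] := 2)
  R3 -= 4*R0 → (0, 3, 0, 0)  (L[3][0] := 4)
[col 1] pivot 1
  R2 -= 3*R1 → (0, 0, 1, 4)  (L[2][1] := 3)
  R3 -= 3*R1 → (0, 0, 3, 0)  (L[3][1] := 3)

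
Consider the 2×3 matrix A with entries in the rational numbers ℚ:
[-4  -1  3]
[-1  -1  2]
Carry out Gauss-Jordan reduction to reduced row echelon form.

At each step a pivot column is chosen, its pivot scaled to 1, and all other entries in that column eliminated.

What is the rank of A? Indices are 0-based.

rank = 2

[1] R0 /= -4  ⇒  (1, 1/4, -3/4)
     R1 -= -1·R0  ⇒  (0, -3/4, 5/4)
[2] R1 /= -3/4  ⇒  (0, 1, -5/3)
     R0 -= 1/4·R1  ⇒  (1, 0, -1/3)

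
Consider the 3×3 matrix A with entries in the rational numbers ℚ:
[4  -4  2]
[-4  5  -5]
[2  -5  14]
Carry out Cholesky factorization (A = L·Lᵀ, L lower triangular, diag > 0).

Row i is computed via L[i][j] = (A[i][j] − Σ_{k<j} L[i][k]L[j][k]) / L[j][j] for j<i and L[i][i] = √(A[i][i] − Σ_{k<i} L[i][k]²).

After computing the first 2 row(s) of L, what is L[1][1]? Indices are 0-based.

L[1][1] = 1

Step 1: L[0][0] = √(4) = 2.
  L[1][0] = (-4) / L[0][0] = -2.
Step 2: L[1][1] = √(1) = 1.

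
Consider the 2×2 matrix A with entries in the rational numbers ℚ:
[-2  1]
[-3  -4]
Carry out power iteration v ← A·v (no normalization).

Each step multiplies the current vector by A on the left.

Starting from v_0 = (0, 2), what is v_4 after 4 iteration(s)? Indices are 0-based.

v_0 = (0, 2).
v_1 = A·v_0 = (2, -8).
v_2 = A·v_1 = (-12, 26).
v_3 = A·v_2 = (50, -68).
v_4 = A·v_3 = (-168, 122).

v_4 = (-168, 122)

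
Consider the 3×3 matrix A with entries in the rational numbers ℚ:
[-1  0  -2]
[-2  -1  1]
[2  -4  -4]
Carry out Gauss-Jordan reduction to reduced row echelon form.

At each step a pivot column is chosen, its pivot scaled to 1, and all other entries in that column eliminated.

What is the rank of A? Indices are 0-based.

pivot(0,0)=-1: scale R0 → (1, 0, 2)
  clear (1,0): R1 −= (-2)R0 → (0, -1, 5)
  clear (2,0): R2 −= (2)R0 → (0, -4, -8)
pivot(1,1)=-1: scale R1 → (0, 1, -5)
  clear (2,1): R2 −= (-4)R1 → (0, 0, -28)
pivot(2,2)=-28: scale R2 → (0, 0, 1)
  clear (0,2): R0 −= (2)R2 → (1, 0, 0)
  clear (1,2): R1 −= (-5)R2 → (0, 1, 0)

rank = 3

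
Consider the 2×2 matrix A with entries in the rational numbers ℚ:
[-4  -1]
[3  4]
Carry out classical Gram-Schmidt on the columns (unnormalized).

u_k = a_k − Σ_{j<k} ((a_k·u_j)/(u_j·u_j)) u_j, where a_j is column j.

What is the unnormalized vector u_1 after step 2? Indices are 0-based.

u_1 = (39/25, 52/25)

Step 1: u_0 = a_0 = (-4, 3).
Step 2: u_1 = a_1 − (16/25)·u_0 = (39/25, 52/25).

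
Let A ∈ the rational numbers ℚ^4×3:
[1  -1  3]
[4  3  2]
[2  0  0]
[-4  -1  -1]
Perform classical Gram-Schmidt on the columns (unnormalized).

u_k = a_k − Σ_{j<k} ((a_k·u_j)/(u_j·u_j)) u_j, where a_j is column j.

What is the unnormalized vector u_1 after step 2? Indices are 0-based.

Step 1: u_0 = a_0 = (1, 4, 2, -4).
Step 2: u_1 = a_1 − (15/37)·u_0 = (-52/37, 51/37, -30/37, 23/37).

u_1 = (-52/37, 51/37, -30/37, 23/37)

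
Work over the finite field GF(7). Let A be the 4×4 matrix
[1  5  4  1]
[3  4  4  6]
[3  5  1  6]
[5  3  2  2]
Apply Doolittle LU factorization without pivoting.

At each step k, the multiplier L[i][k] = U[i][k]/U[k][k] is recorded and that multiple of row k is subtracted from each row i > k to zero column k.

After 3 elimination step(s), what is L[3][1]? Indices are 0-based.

L[3][1] = 2

Step 1: pivot at (0,0) is 1.
  row1 ← row1 − (3)·row0  ⇒  L[1][0]=3, U row1=(0, 3, 6, 3)
  row2 ← row2 − (3)·row0  ⇒  L[2][0]=3, U row2=(0, 4, 3, 3)
  row3 ← row3 − (5)·row0  ⇒  L[3][0]=5, U row3=(0, 6, 3, 4)
Step 2: pivot at (1,1) is 3.
  row2 ← row2 − (6)·row1  ⇒  L[2][1]=6, U row2=(0, 0, 2, 6)
  row3 ← row3 − (2)·row1  ⇒  L[3][1]=2, U row3=(0, 0, 5, 5)
Step 3: pivot at (2,2) is 2.
  row3 ← row3 − (6)·row2  ⇒  L[3][2]=6, U row3=(0, 0, 0, 4)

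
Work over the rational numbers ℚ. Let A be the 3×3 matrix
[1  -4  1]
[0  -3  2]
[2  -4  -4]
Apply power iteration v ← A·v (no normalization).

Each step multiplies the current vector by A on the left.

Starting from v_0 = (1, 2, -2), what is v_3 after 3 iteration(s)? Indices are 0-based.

v_0 = (1, 2, -2).
v_1 = A·v_0 = (-9, -10, 2).
v_2 = A·v_1 = (33, 34, 14).
v_3 = A·v_2 = (-89, -74, -126).

v_3 = (-89, -74, -126)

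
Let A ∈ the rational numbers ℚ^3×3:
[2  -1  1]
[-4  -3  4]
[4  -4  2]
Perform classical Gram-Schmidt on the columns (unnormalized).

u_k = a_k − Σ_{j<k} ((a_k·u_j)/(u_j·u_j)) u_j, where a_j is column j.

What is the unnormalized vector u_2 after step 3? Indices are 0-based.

u_2 = (56/75, 8/75, -4/15)

Step 1: u_0 = a_0 = (2, -4, 4).
Step 2: u_1 = a_1 − (-1/6)·u_0 = (-2/3, -11/3, -10/3).
Step 3: u_2 = a_2 − (-1/6)·u_0 − (-22/25)·u_1 = (56/75, 8/75, -4/15).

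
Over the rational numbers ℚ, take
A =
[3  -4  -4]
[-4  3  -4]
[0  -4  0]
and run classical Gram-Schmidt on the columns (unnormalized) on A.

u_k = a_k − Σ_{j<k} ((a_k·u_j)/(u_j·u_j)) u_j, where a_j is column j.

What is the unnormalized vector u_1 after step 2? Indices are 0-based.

u_1 = (-28/25, -21/25, -4)

Step 1: u_0 = a_0 = (3, -4, 0).
Step 2: u_1 = a_1 − (-24/25)·u_0 = (-28/25, -21/25, -4).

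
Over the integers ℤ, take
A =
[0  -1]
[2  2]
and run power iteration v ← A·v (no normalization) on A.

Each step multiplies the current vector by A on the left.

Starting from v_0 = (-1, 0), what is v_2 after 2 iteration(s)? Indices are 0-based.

v_0 = (-1, 0).
v_1 = A·v_0 = (0, -2).
v_2 = A·v_1 = (2, -4).

v_2 = (2, -4)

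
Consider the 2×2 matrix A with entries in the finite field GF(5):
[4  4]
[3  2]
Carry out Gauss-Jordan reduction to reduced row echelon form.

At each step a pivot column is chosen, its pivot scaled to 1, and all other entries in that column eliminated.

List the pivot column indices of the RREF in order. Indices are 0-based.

[1] R0 /= 4  ⇒  (1, 1)
     R1 -= 3·R0  ⇒  (0, 4)
[2] R1 /= 4  ⇒  (0, 1)
     R0 -= 1·R1  ⇒  (1, 0)

pivot columns: 0, 1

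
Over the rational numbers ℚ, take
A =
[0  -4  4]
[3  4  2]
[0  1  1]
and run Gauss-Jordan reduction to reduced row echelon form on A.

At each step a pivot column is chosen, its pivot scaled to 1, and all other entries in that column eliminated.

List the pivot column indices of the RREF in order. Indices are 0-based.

pivot columns: 0, 1, 2

step 1: exchange rows 0,1
step 1: normalize row 0 (÷3) = (1, 4/3, 2/3)
step 2: normalize row 1 (÷-4) = (0, 1, -1)
  row 0: subtract 4/3×row1 = (1, 0, 2)
  row 2: subtract 1×row1 = (0, 0, 2)
step 3: normalize row 2 (÷2) = (0, 0, 1)
  row 0: subtract 2×row2 = (1, 0, 0)
  row 1: subtract -1×row2 = (0, 1, 0)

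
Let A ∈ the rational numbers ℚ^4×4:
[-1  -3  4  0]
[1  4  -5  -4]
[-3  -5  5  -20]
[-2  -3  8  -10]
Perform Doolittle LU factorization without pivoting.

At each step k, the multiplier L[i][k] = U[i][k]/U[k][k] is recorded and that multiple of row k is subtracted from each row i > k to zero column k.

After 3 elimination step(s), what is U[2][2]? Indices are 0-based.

k=0: U[0][0]=-1
  eliminate (1,0): mult=-1, new row 1: (0, 1, -1, -4); set L[1][0]=-1
  eliminate (2,0): mult=3, new row 2: (0, 4, -7, -20); set L[2][0]=3
  eliminate (3,0): mult=2, new row 3: (0, 3, 0, -10); set L[3][0]=2
k=1: U[1][1]=1
  eliminate (2,1): mult=4, new row 2: (0, 0, -3, -4); set L[2][1]=4
  eliminate (3,1): mult=3, new row 3: (0, 0, 3, 2); set L[3][1]=3
k=2: U[2][2]=-3
  eliminate (3,2): mult=-1, new row 3: (0, 0, 0, -2); set L[3][2]=-1

U[2][2] = -3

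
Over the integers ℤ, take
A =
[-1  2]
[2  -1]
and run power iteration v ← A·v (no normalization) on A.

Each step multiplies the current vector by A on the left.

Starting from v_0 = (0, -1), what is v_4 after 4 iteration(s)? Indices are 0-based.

v_0 = (0, -1).
v_1 = A·v_0 = (-2, 1).
v_2 = A·v_1 = (4, -5).
v_3 = A·v_2 = (-14, 13).
v_4 = A·v_3 = (40, -41).

v_4 = (40, -41)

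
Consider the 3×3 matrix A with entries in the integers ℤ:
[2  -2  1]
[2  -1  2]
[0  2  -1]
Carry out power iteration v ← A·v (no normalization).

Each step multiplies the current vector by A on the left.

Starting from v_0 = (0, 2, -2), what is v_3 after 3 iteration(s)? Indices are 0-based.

v_0 = (0, 2, -2).
v_1 = A·v_0 = (-6, -6, 6).
v_2 = A·v_1 = (6, 6, -18).
v_3 = A·v_2 = (-18, -30, 30).

v_3 = (-18, -30, 30)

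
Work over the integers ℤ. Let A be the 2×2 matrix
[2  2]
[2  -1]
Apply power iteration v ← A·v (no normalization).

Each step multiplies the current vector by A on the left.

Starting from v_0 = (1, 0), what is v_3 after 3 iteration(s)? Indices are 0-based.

v_0 = (1, 0).
v_1 = A·v_0 = (2, 2).
v_2 = A·v_1 = (8, 2).
v_3 = A·v_2 = (20, 14).

v_3 = (20, 14)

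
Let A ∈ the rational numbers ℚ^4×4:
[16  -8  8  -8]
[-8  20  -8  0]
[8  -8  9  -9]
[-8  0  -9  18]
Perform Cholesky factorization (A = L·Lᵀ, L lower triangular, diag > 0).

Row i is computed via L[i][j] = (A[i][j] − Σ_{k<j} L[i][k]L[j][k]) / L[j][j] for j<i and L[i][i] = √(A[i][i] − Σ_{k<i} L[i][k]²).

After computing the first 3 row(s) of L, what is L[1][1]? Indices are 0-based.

Step 1: L[0][0] = √(16) = 4.
  L[1][0] = (-8) / L[0][0] = -2.
Step 2: L[1][1] = √(16) = 4.
  L[2][0] = (8) / L[0][0] = 2.
  L[2][1] = (-4) / L[1][1] = -1.
Step 3: L[2][2] = √(4) = 2.

L[1][1] = 4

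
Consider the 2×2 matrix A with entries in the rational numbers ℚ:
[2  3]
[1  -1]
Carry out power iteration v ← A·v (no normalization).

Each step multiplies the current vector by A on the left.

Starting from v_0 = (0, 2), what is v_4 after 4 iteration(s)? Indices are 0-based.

v_4 = (66, 38)

v_0 = (0, 2).
v_1 = A·v_0 = (6, -2).
v_2 = A·v_1 = (6, 8).
v_3 = A·v_2 = (36, -2).
v_4 = A·v_3 = (66, 38).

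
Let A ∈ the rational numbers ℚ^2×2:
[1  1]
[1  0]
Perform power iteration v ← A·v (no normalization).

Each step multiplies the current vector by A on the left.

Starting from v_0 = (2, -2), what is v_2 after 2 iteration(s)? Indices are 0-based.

v_2 = (2, 0)

v_0 = (2, -2).
v_1 = A·v_0 = (0, 2).
v_2 = A·v_1 = (2, 0).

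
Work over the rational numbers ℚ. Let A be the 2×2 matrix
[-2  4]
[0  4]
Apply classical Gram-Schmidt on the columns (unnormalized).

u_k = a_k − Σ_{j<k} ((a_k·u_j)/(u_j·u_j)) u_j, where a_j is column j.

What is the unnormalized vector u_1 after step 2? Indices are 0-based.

u_1 = (0, 4)

Step 1: u_0 = a_0 = (-2, 0).
Step 2: u_1 = a_1 − (-2)·u_0 = (0, 4).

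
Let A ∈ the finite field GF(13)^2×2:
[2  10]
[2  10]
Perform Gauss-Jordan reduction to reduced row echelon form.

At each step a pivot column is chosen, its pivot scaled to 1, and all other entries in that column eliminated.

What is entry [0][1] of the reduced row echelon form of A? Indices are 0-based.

[1] R0 /= 2  ⇒  (1, 5)
     R1 -= 2·R0  ⇒  (0, 0)
column 1 empty below row 1

M[0][1] = 5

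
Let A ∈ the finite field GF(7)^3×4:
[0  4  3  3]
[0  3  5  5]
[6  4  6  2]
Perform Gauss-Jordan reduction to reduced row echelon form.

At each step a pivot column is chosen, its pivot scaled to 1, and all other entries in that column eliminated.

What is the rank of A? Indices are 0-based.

pivot(0,0): swap R0↔R2
pivot(0,0)=6: scale R0 → (1, 3, 1, 5)
pivot(1,1)=3: scale R1 → (0, 1, 4, 4)
  clear (0,1): R0 −= (3)R1 → (1, 0, 3, 0)
  clear (2,1): R2 −= (4)R1 → (0, 0, 1, 1)
pivot(2,2)=1: scale R2 → (0, 0, 1, 1)
  clear (0,2): R0 −= (3)R2 → (1, 0, 0, 4)
  clear (1,2): R1 −= (4)R2 → (0, 1, 0, 0)

rank = 3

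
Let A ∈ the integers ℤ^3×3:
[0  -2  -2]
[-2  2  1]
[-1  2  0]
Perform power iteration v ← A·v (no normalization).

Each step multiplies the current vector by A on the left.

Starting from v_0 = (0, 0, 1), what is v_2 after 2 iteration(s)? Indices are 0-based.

v_0 = (0, 0, 1).
v_1 = A·v_0 = (-2, 1, 0).
v_2 = A·v_1 = (-2, 6, 4).

v_2 = (-2, 6, 4)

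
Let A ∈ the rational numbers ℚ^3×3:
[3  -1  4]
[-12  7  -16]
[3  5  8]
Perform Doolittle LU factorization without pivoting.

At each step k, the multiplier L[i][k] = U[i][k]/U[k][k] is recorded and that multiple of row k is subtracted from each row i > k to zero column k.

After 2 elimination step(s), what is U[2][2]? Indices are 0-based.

U[2][2] = 4

[col 0] pivot 3
  R1 -= -4*R0 → (0, 3, 0)  (L[1][0] := -4)
  R2 -= 1*R0 → (0, 6, 4)  (L[2][0] := 1)
[col 1] pivot 3
  R2 -= 2*R1 → (0, 0, 4)  (L[2][1] := 2)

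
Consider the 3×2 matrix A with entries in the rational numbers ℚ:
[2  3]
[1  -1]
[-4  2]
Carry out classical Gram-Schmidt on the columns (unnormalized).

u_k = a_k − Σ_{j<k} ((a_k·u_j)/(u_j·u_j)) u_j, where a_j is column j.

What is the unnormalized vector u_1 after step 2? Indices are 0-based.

Step 1: u_0 = a_0 = (2, 1, -4).
Step 2: u_1 = a_1 − (-1/7)·u_0 = (23/7, -6/7, 10/7).

u_1 = (23/7, -6/7, 10/7)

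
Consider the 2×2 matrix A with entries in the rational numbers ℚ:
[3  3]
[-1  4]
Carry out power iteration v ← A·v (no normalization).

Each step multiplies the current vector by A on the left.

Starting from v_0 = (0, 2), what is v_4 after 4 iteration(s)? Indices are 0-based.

v_0 = (0, 2).
v_1 = A·v_0 = (6, 8).
v_2 = A·v_1 = (42, 26).
v_3 = A·v_2 = (204, 62).
v_4 = A·v_3 = (798, 44).

v_4 = (798, 44)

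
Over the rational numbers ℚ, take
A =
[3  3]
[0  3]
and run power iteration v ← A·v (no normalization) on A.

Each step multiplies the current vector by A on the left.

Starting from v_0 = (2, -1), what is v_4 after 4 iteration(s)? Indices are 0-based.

v_0 = (2, -1).
v_1 = A·v_0 = (3, -3).
v_2 = A·v_1 = (0, -9).
v_3 = A·v_2 = (-27, -27).
v_4 = A·v_3 = (-162, -81).

v_4 = (-162, -81)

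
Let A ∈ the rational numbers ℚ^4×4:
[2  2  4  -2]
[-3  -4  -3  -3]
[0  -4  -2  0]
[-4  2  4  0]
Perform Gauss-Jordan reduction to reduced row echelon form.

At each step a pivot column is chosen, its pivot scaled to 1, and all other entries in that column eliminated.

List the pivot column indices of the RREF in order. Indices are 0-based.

pivot(0,0)=2: scale R0 → (1, 1, 2, -1)
  clear (1,0): R1 −= (-3)R0 → (0, -1, 3, -6)
  clear (3,0): R3 −= (-4)R0 → (0, 6, 12, -4)
pivot(1,1)=-1: scale R1 → (0, 1, -3, 6)
  clear (0,1): R0 −= (1)R1 → (1, 0, 5, -7)
  clear (2,1): R2 −= (-4)R1 → (0, 0, -14, 24)
  clear (3,1): R3 −= (6)R1 → (0, 0, 30, -40)
pivot(2,2)=-14: scale R2 → (0, 0, 1, -12/7)
  clear (0,2): R0 −= (5)R2 → (1, 0, 0, 11/7)
  clear (1,2): R1 −= (-3)R2 → (0, 1, 0, 6/7)
  clear (3,2): R3 −= (30)R2 → (0, 0, 0, 80/7)
pivot(3,3)=80/7: scale R3 → (0, 0, 0, 1)
  clear (0,3): R0 −= (11/7)R3 → (1, 0, 0, 0)
  clear (1,3): R1 −= (6/7)R3 → (0, 1, 0, 0)
  clear (2,3): R2 −= (-12/7)R3 → (0, 0, 1, 0)

pivot columns: 0, 1, 2, 3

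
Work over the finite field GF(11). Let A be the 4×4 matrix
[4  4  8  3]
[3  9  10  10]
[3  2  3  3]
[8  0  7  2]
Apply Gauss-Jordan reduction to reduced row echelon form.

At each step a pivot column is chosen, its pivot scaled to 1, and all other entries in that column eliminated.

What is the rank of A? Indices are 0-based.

[1] R0 /= 4  ⇒  (1, 1, 2, 9)
     R1 -= 3·R0  ⇒  (0, 6, 4, 5)
     R2 -= 3·R0  ⇒  (0, 10, 8, 9)
     R3 -= 8·R0  ⇒  (0, 3, 2, 7)
[2] R1 /= 6  ⇒  (0, 1, 8, 10)
     R0 -= 1·R1  ⇒  (1, 0, 5, 10)
     R2 -= 10·R1  ⇒  (0, 0, 5, 8)
     R3 -= 3·R1  ⇒  (0, 0, 0, 10)
[3] R2 /= 5  ⇒  (0, 0, 1, 6)
     R0 -= 5·R2  ⇒  (1, 0, 0, 2)
     R1 -= 8·R2  ⇒  (0, 1, 0, 6)
[4] R3 /= 10  ⇒  (0, 0, 0, 1)
     R0 -= 2·R3  ⇒  (1, 0, 0, 0)
     R1 -= 6·R3  ⇒  (0, 1, 0, 0)
     R2 -= 6·R3  ⇒  (0, 0, 1, 0)

rank = 4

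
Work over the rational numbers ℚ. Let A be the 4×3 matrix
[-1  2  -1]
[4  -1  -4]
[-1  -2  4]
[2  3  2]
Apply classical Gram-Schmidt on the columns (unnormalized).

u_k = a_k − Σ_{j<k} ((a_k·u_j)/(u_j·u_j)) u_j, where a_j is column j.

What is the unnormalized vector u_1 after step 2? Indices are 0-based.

u_1 = (23/11, -15/11, -21/11, 31/11)

Step 1: u_0 = a_0 = (-1, 4, -1, 2).
Step 2: u_1 = a_1 − (1/11)·u_0 = (23/11, -15/11, -21/11, 31/11).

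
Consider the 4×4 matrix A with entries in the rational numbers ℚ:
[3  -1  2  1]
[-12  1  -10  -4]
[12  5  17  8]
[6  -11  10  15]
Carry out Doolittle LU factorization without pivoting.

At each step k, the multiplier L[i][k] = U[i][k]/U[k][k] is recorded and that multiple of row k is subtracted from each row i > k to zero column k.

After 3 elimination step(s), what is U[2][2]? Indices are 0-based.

Step 1: pivot at (0,0) is 3.
  row1 ← row1 − (-4)·row0  ⇒  L[1][0]=-4, U row1=(0, -3, -2, 0)
  row2 ← row2 − (4)·row0  ⇒  L[2][0]=4, U row2=(0, 9, 9, 4)
  row3 ← row3 − (2)·row0  ⇒  L[3][0]=2, U row3=(0, -9, 6, 13)
Step 2: pivot at (1,1) is -3.
  row2 ← row2 − (-3)·row1  ⇒  L[2][1]=-3, U row2=(0, 0, 3, 4)
  row3 ← row3 − (3)·row1  ⇒  L[3][1]=3, U row3=(0, 0, 12, 13)
Step 3: pivot at (2,2) is 3.
  row3 ← row3 − (4)·row2  ⇒  L[3][2]=4, U row3=(0, 0, 0, -3)

U[2][2] = 3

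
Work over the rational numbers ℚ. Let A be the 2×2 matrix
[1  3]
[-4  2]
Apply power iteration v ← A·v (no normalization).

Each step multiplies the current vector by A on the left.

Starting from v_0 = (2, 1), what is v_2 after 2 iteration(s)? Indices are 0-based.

v_2 = (-13, -32)

v_0 = (2, 1).
v_1 = A·v_0 = (5, -6).
v_2 = A·v_1 = (-13, -32).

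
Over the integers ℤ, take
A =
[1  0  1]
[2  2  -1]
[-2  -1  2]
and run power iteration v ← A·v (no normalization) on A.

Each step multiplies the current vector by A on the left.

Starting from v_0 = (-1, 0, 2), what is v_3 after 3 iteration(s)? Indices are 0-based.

v_3 = (21, -24, 26)

v_0 = (-1, 0, 2).
v_1 = A·v_0 = (1, -4, 6).
v_2 = A·v_1 = (7, -12, 14).
v_3 = A·v_2 = (21, -24, 26).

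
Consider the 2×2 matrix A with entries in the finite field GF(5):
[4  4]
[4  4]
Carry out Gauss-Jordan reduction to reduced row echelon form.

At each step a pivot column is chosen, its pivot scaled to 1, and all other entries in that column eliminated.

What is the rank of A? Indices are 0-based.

rank = 1

pivot(0,0)=4: scale R0 → (1, 1)
  clear (1,0): R1 −= (4)R0 → (0, 0)
col 1: no nonzero at/below row 1; advance.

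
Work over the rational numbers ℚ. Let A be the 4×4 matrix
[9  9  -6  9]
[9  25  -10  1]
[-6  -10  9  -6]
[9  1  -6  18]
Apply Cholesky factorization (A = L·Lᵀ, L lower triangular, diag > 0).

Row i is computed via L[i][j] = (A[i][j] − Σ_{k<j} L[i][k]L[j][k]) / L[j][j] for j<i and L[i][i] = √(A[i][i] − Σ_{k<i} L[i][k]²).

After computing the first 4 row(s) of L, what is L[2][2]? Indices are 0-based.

L[2][2] = 2

Step 1: L[0][0] = √(9) = 3.
  L[1][0] = (9) / L[0][0] = 3.
Step 2: L[1][1] = √(16) = 4.
  L[2][0] = (-6) / L[0][0] = -2.
  L[2][1] = (-4) / L[1][1] = -1.
Step 3: L[2][2] = √(4) = 2.
  L[3][0] = (9) / L[0][0] = 3.
  L[3][1] = (-8) / L[1][1] = -2.
  L[3][2] = (-2) / L[2][2] = -1.
Step 4: L[3][3] = √(4) = 2.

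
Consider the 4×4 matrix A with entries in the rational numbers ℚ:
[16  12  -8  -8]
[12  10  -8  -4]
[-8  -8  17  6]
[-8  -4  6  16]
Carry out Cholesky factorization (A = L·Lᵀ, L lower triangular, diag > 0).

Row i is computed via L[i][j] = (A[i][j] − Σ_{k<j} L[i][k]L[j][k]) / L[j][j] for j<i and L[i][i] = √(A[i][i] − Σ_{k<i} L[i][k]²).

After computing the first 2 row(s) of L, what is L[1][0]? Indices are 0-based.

Step 1: L[0][0] = √(16) = 4.
  L[1][0] = (12) / L[0][0] = 3.
Step 2: L[1][1] = √(1) = 1.

L[1][0] = 3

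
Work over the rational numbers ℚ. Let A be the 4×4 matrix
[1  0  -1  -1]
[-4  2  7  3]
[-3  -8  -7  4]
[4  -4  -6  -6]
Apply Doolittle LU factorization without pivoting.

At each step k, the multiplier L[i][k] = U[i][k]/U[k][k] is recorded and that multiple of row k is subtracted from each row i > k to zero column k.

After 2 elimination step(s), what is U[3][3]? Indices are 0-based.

U[3][3] = -4

Step 1: pivot at (0,0) is 1.
  row1 ← row1 − (-4)·row0  ⇒  L[1][0]=-4, U row1=(0, 2, 3, -1)
  row2 ← row2 − (-3)·row0  ⇒  L[2][0]=-3, U row2=(0, -8, -10, 1)
  row3 ← row3 − (4)·row0  ⇒  L[3][0]=4, U row3=(0, -4, -2, -2)
Step 2: pivot at (1,1) is 2.
  row2 ← row2 − (-4)·row1  ⇒  L[2][1]=-4, U row2=(0, 0, 2, -3)
  row3 ← row3 − (-2)·row1  ⇒  L[3][1]=-2, U row3=(0, 0, 4, -4)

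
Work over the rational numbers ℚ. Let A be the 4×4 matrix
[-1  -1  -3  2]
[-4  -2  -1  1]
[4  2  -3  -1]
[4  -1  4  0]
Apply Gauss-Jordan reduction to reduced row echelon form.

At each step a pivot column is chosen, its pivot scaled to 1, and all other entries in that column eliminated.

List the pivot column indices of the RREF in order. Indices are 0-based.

pivot(0,0)=-1: scale R0 → (1, 1, 3, -2)
  clear (1,0): R1 −= (-4)R0 → (0, 2, 11, -7)
  clear (2,0): R2 −= (4)R0 → (0, -2, -15, 7)
  clear (3,0): R3 −= (4)R0 → (0, -5, -8, 8)
pivot(1,1)=2: scale R1 → (0, 1, 11/2, -7/2)
  clear (0,1): R0 −= (1)R1 → (1, 0, -5/2, 3/2)
  clear (2,1): R2 −= (-2)R1 → (0, 0, -4, 0)
  clear (3,1): R3 −= (-5)R1 → (0, 0, 39/2, -19/2)
pivot(2,2)=-4: scale R2 → (0, 0, 1, 0)
  clear (0,2): R0 −= (-5/2)R2 → (1, 0, 0, 3/2)
  clear (1,2): R1 −= (11/2)R2 → (0, 1, 0, -7/2)
  clear (3,2): R3 −= (39/2)R2 → (0, 0, 0, -19/2)
pivot(3,3)=-19/2: scale R3 → (0, 0, 0, 1)
  clear (0,3): R0 −= (3/2)R3 → (1, 0, 0, 0)
  clear (1,3): R1 −= (-7/2)R3 → (0, 1, 0, 0)

pivot columns: 0, 1, 2, 3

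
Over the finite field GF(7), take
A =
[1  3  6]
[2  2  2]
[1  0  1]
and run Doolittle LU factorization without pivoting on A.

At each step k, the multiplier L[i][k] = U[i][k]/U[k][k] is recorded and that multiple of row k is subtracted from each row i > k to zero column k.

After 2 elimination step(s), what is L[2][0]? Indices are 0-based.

[col 0] pivot 1
  R1 -= 2*R0 → (0, 3, 4)  (L[1][0] := 2)
  R2 -= 1*R0 → (0, 4, 2)  (L[2][0] := 1)
[col 1] pivot 3
  R2 -= 6*R1 → (0, 0, 6)  (L[2][1] := 6)

L[2][0] = 1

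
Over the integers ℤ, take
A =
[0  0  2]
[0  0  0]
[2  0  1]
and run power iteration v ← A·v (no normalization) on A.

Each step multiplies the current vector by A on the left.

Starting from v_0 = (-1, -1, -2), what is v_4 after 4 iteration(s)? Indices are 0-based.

v_4 = (-56, 0, -76)

v_0 = (-1, -1, -2).
v_1 = A·v_0 = (-4, 0, -4).
v_2 = A·v_1 = (-8, 0, -12).
v_3 = A·v_2 = (-24, 0, -28).
v_4 = A·v_3 = (-56, 0, -76).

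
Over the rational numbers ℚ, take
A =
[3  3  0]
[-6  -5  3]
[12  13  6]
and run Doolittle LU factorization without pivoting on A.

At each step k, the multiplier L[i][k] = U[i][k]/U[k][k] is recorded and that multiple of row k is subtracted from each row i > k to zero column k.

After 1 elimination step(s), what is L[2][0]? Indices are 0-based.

L[2][0] = 4

[col 0] pivot 3
  R1 -= -2*R0 → (0, 1, 3)  (L[1][0] := -2)
  R2 -= 4*R0 → (0, 1, 6)  (L[2][0] := 4)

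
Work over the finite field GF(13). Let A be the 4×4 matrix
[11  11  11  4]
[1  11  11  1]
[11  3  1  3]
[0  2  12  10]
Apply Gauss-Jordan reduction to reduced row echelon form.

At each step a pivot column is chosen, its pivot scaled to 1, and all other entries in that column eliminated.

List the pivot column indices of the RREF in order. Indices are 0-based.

pivot columns: 0, 1, 2, 3

step 1: normalize row 0 (÷11) = (1, 1, 1, 11)
  row 1: subtract 1×row0 = (0, 10, 10, 3)
  row 2: subtract 11×row0 = (0, 5, 3, 12)
step 2: normalize row 1 (÷10) = (0, 1, 1, 12)
  row 0: subtract 1×row1 = (1, 0, 0, 12)
  row 2: subtract 5×row1 = (0, 0, 11, 4)
  row 3: subtract 2×row1 = (0, 0, 10, 12)
step 3: normalize row 2 (÷11) = (0, 0, 1, 11)
  row 1: subtract 1×row2 = (0, 1, 0, 1)
  row 3: subtract 10×row2 = (0, 0, 0, 6)
step 4: normalize row 3 (÷6) = (0, 0, 0, 1)
  row 0: subtract 12×row3 = (1, 0, 0, 0)
  row 1: subtract 1×row3 = (0, 1, 0, 0)
  row 2: subtract 11×row3 = (0, 0, 1, 0)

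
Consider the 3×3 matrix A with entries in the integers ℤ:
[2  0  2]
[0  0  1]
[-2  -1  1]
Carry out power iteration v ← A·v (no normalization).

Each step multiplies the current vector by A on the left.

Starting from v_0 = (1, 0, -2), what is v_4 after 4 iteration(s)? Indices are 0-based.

v_0 = (1, 0, -2).
v_1 = A·v_0 = (-2, -2, -4).
v_2 = A·v_1 = (-12, -4, 2).
v_3 = A·v_2 = (-20, 2, 30).
v_4 = A·v_3 = (20, 30, 68).

v_4 = (20, 30, 68)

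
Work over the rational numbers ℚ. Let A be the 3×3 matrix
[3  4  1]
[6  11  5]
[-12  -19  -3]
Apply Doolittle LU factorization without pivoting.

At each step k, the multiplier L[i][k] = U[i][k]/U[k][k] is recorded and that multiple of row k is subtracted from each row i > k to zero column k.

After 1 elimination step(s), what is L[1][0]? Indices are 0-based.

Step 1: pivot at (0,0) is 3.
  row1 ← row1 − (2)·row0  ⇒  L[1][0]=2, U row1=(0, 3, 3)
  row2 ← row2 − (-4)·row0  ⇒  L[2][0]=-4, U row2=(0, -3, 1)

L[1][0] = 2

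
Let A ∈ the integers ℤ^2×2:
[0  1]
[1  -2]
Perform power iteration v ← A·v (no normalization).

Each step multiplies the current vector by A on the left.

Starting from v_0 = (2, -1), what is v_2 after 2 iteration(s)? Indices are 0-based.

v_2 = (4, -9)

v_0 = (2, -1).
v_1 = A·v_0 = (-1, 4).
v_2 = A·v_1 = (4, -9).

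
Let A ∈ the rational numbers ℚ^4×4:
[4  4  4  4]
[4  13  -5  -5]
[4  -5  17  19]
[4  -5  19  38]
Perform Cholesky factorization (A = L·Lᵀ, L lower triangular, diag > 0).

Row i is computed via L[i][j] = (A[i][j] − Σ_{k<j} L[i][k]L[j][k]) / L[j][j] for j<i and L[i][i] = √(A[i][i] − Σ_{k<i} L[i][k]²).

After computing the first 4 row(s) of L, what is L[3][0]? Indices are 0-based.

L[3][0] = 2

Step 1: L[0][0] = √(4) = 2.
  L[1][0] = (4) / L[0][0] = 2.
Step 2: L[1][1] = √(9) = 3.
  L[2][0] = (4) / L[0][0] = 2.
  L[2][1] = (-9) / L[1][1] = -3.
Step 3: L[2][2] = √(4) = 2.
  L[3][0] = (4) / L[0][0] = 2.
  L[3][1] = (-9) / L[1][1] = -3.
  L[3][2] = (6) / L[2][2] = 3.
Step 4: L[3][3] = √(16) = 4.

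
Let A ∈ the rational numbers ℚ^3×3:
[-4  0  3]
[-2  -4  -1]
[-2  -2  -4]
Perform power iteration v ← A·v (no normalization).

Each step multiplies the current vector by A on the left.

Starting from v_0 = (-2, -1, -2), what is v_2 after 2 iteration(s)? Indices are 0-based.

v_0 = (-2, -1, -2).
v_1 = A·v_0 = (2, 10, 14).
v_2 = A·v_1 = (34, -58, -80).

v_2 = (34, -58, -80)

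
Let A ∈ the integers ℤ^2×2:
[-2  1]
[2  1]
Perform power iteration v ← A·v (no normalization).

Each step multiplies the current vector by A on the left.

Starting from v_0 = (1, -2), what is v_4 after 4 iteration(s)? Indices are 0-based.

v_4 = (56, -40)

v_0 = (1, -2).
v_1 = A·v_0 = (-4, 0).
v_2 = A·v_1 = (8, -8).
v_3 = A·v_2 = (-24, 8).
v_4 = A·v_3 = (56, -40).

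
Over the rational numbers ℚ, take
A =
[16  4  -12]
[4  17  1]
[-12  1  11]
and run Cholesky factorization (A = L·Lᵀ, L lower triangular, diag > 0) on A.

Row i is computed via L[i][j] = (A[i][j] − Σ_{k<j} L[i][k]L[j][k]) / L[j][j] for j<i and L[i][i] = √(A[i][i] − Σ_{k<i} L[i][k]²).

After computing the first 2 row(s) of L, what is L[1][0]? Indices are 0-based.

Step 1: L[0][0] = √(16) = 4.
  L[1][0] = (4) / L[0][0] = 1.
Step 2: L[1][1] = √(16) = 4.

L[1][0] = 1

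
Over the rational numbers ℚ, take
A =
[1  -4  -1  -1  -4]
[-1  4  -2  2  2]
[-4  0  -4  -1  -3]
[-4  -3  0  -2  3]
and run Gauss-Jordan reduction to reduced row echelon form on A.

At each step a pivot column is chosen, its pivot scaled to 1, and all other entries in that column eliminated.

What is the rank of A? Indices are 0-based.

pivot(0,0)=1: scale R0 → (1, -4, -1, -1, -4)
  clear (1,0): R1 −= (-1)R0 → (0, 0, -3, 1, -2)
  clear (2,0): R2 −= (-4)R0 → (0, -16, -8, -5, -19)
  clear (3,0): R3 −= (-4)R0 → (0, -19, -4, -6, -13)
pivot(1,1): swap R1↔R2
pivot(1,1)=-16: scale R1 → (0, 1, 1/2, 5/16, 19/16)
  clear (0,1): R0 −= (-4)R1 → (1, 0, 1, 1/4, 3/4)
  clear (3,1): R3 −= (-19)R1 → (0, 0, 11/2, -1/16, 153/16)
pivot(2,2)=-3: scale R2 → (0, 0, 1, -1/3, 2/3)
  clear (0,2): R0 −= (1)R2 → (1, 0, 0, 7/12, 1/12)
  clear (1,2): R1 −= (1/2)R2 → (0, 1, 0, 23/48, 41/48)
  clear (3,2): R3 −= (11/2)R2 → (0, 0, 0, 85/48, 283/48)
pivot(3,3)=85/48: scale R3 → (0, 0, 0, 1, 283/85)
  clear (0,3): R0 −= (7/12)R3 → (1, 0, 0, 0, -158/85)
  clear (1,3): R1 −= (23/48)R3 → (0, 1, 0, 0, -63/85)
  clear (2,3): R2 −= (-1/3)R3 → (0, 0, 1, 0, 151/85)

rank = 4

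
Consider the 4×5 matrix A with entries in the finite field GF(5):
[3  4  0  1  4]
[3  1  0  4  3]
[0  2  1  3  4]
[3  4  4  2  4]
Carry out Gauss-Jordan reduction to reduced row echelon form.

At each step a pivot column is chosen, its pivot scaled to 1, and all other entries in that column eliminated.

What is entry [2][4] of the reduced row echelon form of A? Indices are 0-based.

step 1: normalize row 0 (÷3) = (1, 3, 0, 2, 3)
  row 1: subtract 3×row0 = (0, 2, 0, 3, 4)
  row 3: subtract 3×row0 = (0, 0, 4, 1, 0)
step 2: normalize row 1 (÷2) = (0, 1, 0, 4, 2)
  row 0: subtract 3×row1 = (1, 0, 0, 0, 2)
  row 2: subtract 2×row1 = (0, 0, 1, 0, 0)
step 3: normalize row 2 (÷1) = (0, 0, 1, 0, 0)
  row 3: subtract 4×row2 = (0, 0, 0, 1, 0)
step 4: normalize row 3 (÷1) = (0, 0, 0, 1, 0)
  row 1: subtract 4×row3 = (0, 1, 0, 0, 2)

M[2][4] = 0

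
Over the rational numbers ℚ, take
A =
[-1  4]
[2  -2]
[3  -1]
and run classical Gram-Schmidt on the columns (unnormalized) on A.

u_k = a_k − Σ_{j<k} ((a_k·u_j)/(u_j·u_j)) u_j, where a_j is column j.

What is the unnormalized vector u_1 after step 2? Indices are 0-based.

u_1 = (45/14, -3/7, 19/14)

Step 1: u_0 = a_0 = (-1, 2, 3).
Step 2: u_1 = a_1 − (-11/14)·u_0 = (45/14, -3/7, 19/14).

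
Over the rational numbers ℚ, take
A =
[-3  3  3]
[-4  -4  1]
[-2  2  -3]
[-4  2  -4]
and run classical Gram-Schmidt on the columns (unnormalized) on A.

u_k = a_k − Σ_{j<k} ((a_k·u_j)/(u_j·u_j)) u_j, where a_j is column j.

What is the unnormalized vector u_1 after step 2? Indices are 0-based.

Step 1: u_0 = a_0 = (-3, -4, -2, -4).
Step 2: u_1 = a_1 − (-1/9)·u_0 = (8/3, -40/9, 16/9, 14/9).

u_1 = (8/3, -40/9, 16/9, 14/9)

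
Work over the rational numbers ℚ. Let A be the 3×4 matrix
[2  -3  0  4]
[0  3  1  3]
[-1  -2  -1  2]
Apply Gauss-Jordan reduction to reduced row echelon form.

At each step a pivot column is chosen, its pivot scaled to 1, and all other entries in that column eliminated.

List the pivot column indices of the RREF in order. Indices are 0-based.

pivot columns: 0, 1, 2

step 1: normalize row 0 (÷2) = (1, -3/2, 0, 2)
  row 2: subtract -1×row0 = (0, -7/2, -1, 4)
step 2: normalize row 1 (÷3) = (0, 1, 1/3, 1)
  row 0: subtract -3/2×row1 = (1, 0, 1/2, 7/2)
  row 2: subtract -7/2×row1 = (0, 0, 1/6, 15/2)
step 3: normalize row 2 (÷1/6) = (0, 0, 1, 45)
  row 0: subtract 1/2×row2 = (1, 0, 0, -19)
  row 1: subtract 1/3×row2 = (0, 1, 0, -14)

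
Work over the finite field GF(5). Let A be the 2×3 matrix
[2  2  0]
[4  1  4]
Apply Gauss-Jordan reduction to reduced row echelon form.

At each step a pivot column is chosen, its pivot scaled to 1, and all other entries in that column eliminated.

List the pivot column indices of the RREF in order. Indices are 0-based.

pivot(0,0)=2: scale R0 → (1, 1, 0)
  clear (1,0): R1 −= (4)R0 → (0, 2, 4)
pivot(1,1)=2: scale R1 → (0, 1, 2)
  clear (0,1): R0 −= (1)R1 → (1, 0, 3)

pivot columns: 0, 1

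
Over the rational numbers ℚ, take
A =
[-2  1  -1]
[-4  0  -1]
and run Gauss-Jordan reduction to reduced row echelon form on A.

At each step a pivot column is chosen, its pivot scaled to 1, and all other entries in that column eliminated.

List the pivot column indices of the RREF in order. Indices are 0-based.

pivot columns: 0, 1

step 1: normalize row 0 (÷-2) = (1, -1/2, 1/2)
  row 1: subtract -4×row0 = (0, -2, 1)
step 2: normalize row 1 (÷-2) = (0, 1, -1/2)
  row 0: subtract -1/2×row1 = (1, 0, 1/4)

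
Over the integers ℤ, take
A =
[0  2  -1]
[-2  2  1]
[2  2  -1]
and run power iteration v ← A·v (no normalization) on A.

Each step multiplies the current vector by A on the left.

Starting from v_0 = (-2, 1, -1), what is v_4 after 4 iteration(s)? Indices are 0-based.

v_0 = (-2, 1, -1).
v_1 = A·v_0 = (3, 5, -1).
v_2 = A·v_1 = (11, 3, 17).
v_3 = A·v_2 = (-11, 1, 11).
v_4 = A·v_3 = (-9, 35, -31).

v_4 = (-9, 35, -31)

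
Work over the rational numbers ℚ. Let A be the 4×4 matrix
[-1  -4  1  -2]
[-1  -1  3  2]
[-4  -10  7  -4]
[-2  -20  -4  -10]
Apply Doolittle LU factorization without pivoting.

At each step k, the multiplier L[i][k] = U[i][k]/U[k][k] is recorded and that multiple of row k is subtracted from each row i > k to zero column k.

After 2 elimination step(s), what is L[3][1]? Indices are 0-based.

k=0: U[0][0]=-1
  eliminate (1,0): mult=1, new row 1: (0, 3, 2, 4); set L[1][0]=1
  eliminate (2,0): mult=4, new row 2: (0, 6, 3, 4); set L[2][0]=4
  eliminate (3,0): mult=2, new row 3: (0, -12, -6, -6); set L[3][0]=2
k=1: U[1][1]=3
  eliminate (2,1): mult=2, new row 2: (0, 0, -1, -4); set L[2][1]=2
  eliminate (3,1): mult=-4, new row 3: (0, 0, 2, 10); set L[3][1]=-4

L[3][1] = -4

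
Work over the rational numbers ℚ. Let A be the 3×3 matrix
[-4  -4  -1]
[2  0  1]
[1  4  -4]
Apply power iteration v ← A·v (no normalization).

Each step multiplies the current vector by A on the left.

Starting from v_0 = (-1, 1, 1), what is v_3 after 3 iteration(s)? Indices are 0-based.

v_3 = (-23, 17, 1)

v_0 = (-1, 1, 1).
v_1 = A·v_0 = (-1, -1, -1).
v_2 = A·v_1 = (9, -3, -1).
v_3 = A·v_2 = (-23, 17, 1).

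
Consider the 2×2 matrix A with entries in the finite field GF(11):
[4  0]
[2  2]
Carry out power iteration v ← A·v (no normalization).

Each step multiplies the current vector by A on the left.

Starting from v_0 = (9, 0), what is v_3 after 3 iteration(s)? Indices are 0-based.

v_3 = (4, 9)

v_0 = (9, 0).
v_1 = A·v_0 = (3, 7).
v_2 = A·v_1 = (1, 9).
v_3 = A·v_2 = (4, 9).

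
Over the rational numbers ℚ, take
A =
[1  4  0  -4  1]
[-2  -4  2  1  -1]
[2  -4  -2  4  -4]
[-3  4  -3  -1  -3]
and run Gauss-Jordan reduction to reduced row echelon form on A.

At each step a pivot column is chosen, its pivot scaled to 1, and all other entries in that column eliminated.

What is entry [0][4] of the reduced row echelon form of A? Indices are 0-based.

step 1: normalize row 0 (÷1) = (1, 4, 0, -4, 1)
  row 1: subtract -2×row0 = (0, 4, 2, -7, 1)
  row 2: subtract 2×row0 = (0, -12, -2, 12, -6)
  row 3: subtract -3×row0 = (0, 16, -3, -13, 0)
step 2: normalize row 1 (÷4) = (0, 1, 1/2, -7/4, 1/4)
  row 0: subtract 4×row1 = (1, 0, -2, 3, 0)
  row 2: subtract -12×row1 = (0, 0, 4, -9, -3)
  row 3: subtract 16×row1 = (0, 0, -11, 15, -4)
step 3: normalize row 2 (÷4) = (0, 0, 1, -9/4, -3/4)
  row 0: subtract -2×row2 = (1, 0, 0, -3/2, -3/2)
  row 1: subtract 1/2×row2 = (0, 1, 0, -5/8, 5/8)
  row 3: subtract -11×row2 = (0, 0, 0, -39/4, -49/4)
step 4: normalize row 3 (÷-39/4) = (0, 0, 0, 1, 49/39)
  row 0: subtract -3/2×row3 = (1, 0, 0, 0, 5/13)
  row 1: subtract -5/8×row3 = (0, 1, 0, 0, 55/39)
  row 2: subtract -9/4×row3 = (0, 0, 1, 0, 27/13)

M[0][4] = 5/13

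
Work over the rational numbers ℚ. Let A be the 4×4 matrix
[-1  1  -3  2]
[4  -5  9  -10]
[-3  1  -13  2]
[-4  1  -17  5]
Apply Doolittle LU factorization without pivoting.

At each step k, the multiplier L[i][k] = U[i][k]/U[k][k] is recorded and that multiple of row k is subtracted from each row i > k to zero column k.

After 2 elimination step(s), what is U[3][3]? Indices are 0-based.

k=0: U[0][0]=-1
  eliminate (1,0): mult=-4, new row 1: (0, -1, -3, -2); set L[1][0]=-4
  eliminate (2,0): mult=3, new row 2: (0, -2, -4, -4); set L[2][0]=3
  eliminate (3,0): mult=4, new row 3: (0, -3, -5, -3); set L[3][0]=4
k=1: U[1][1]=-1
  eliminate (2,1): mult=2, new row 2: (0, 0, 2, 0); set L[2][1]=2
  eliminate (3,1): mult=3, new row 3: (0, 0, 4, 3); set L[3][1]=3

U[3][3] = 3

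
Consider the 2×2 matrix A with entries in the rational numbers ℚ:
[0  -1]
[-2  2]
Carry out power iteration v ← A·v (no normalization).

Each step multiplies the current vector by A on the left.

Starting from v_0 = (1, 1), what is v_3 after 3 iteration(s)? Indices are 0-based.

v_3 = (-2, 4)

v_0 = (1, 1).
v_1 = A·v_0 = (-1, 0).
v_2 = A·v_1 = (0, 2).
v_3 = A·v_2 = (-2, 4).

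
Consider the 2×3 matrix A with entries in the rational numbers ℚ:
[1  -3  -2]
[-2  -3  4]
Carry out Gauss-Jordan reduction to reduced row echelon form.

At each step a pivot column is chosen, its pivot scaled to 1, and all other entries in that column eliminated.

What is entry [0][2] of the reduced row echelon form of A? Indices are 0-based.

[1] R0 /= 1  ⇒  (1, -3, -2)
     R1 -= -2·R0  ⇒  (0, -9, 0)
[2] R1 /= -9  ⇒  (0, 1, 0)
     R0 -= -3·R1  ⇒  (1, 0, -2)

M[0][2] = -2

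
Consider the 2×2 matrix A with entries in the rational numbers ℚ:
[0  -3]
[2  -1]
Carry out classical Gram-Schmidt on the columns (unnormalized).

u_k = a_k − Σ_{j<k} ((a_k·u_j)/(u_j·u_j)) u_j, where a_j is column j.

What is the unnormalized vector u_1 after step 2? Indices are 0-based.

Step 1: u_0 = a_0 = (0, 2).
Step 2: u_1 = a_1 − (-1/2)·u_0 = (-3, 0).

u_1 = (-3, 0)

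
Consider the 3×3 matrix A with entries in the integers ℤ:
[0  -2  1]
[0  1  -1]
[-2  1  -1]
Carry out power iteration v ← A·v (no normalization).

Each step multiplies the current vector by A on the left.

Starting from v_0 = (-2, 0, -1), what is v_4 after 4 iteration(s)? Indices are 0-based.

v_4 = (-4, 6, -6)

v_0 = (-2, 0, -1).
v_1 = A·v_0 = (-1, 1, 5).
v_2 = A·v_1 = (3, -4, -2).
v_3 = A·v_2 = (6, -2, -8).
v_4 = A·v_3 = (-4, 6, -6).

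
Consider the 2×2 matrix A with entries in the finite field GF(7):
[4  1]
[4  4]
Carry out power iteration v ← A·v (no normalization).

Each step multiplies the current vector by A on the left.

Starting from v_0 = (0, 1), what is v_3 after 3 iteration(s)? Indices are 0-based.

v_3 = (3, 0)

v_0 = (0, 1).
v_1 = A·v_0 = (1, 4).
v_2 = A·v_1 = (1, 6).
v_3 = A·v_2 = (3, 0).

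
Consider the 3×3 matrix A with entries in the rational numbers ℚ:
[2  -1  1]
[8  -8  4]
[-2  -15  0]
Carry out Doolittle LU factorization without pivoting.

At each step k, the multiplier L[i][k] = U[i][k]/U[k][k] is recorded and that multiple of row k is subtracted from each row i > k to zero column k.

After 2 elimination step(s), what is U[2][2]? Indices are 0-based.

U[2][2] = 1

Step 1: pivot at (0,0) is 2.
  row1 ← row1 − (4)·row0  ⇒  L[1][0]=4, U row1=(0, -4, 0)
  row2 ← row2 − (-1)·row0  ⇒  L[2][0]=-1, U row2=(0, -16, 1)
Step 2: pivot at (1,1) is -4.
  row2 ← row2 − (4)·row1  ⇒  L[2][1]=4, U row2=(0, 0, 1)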